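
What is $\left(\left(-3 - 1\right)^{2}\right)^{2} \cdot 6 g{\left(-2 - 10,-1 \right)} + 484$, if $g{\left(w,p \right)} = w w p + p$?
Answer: $-222236$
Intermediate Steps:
$g{\left(w,p \right)} = p + p w^{2}$ ($g{\left(w,p \right)} = w^{2} p + p = p w^{2} + p = p + p w^{2}$)
$\left(\left(-3 - 1\right)^{2}\right)^{2} \cdot 6 g{\left(-2 - 10,-1 \right)} + 484 = \left(\left(-3 - 1\right)^{2}\right)^{2} \cdot 6 \left(- (1 + \left(-2 - 10\right)^{2})\right) + 484 = \left(\left(-4\right)^{2}\right)^{2} \cdot 6 \left(- (1 + \left(-2 - 10\right)^{2})\right) + 484 = 16^{2} \cdot 6 \left(- (1 + \left(-12\right)^{2})\right) + 484 = 256 \cdot 6 \left(- (1 + 144)\right) + 484 = 256 \cdot 6 \left(\left(-1\right) 145\right) + 484 = 256 \cdot 6 \left(-145\right) + 484 = 256 \left(-870\right) + 484 = -222720 + 484 = -222236$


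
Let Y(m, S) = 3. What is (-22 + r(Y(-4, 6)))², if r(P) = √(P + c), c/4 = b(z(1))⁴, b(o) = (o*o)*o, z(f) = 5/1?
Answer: 976562987 - 308*√19929847 ≈ 9.7519e+8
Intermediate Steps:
z(f) = 5 (z(f) = 5*1 = 5)
b(o) = o³ (b(o) = o²*o = o³)
c = 976562500 (c = 4*(5³)⁴ = 4*125⁴ = 4*244140625 = 976562500)
r(P) = √(976562500 + P) (r(P) = √(P + 976562500) = √(976562500 + P))
(-22 + r(Y(-4, 6)))² = (-22 + √(976562500 + 3))² = (-22 + √976562503)² = (-22 + 7*√19929847)²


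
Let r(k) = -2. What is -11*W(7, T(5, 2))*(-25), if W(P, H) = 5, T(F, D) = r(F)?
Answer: 1375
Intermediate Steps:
T(F, D) = -2
-11*W(7, T(5, 2))*(-25) = -11*5*(-25) = -55*(-25) = 1375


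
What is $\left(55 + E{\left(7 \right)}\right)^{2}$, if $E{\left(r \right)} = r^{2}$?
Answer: $10816$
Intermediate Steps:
$\left(55 + E{\left(7 \right)}\right)^{2} = \left(55 + 7^{2}\right)^{2} = \left(55 + 49\right)^{2} = 104^{2} = 10816$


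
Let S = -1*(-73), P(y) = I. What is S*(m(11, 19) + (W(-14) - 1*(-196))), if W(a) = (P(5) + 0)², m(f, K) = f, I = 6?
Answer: 17739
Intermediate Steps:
P(y) = 6
S = 73
W(a) = 36 (W(a) = (6 + 0)² = 6² = 36)
S*(m(11, 19) + (W(-14) - 1*(-196))) = 73*(11 + (36 - 1*(-196))) = 73*(11 + (36 + 196)) = 73*(11 + 232) = 73*243 = 17739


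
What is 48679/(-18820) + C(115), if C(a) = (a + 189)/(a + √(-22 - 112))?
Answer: 7644439/251416380 - 304*I*√134/13359 ≈ 0.030405 - 0.26342*I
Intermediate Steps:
C(a) = (189 + a)/(a + I*√134) (C(a) = (189 + a)/(a + √(-134)) = (189 + a)/(a + I*√134))
48679/(-18820) + C(115) = 48679/(-18820) + (189 + 115)/(115 + I*√134) = 48679*(-1/18820) + 304/(115 + I*√134) = -48679/18820 + 304/(115 + I*√134)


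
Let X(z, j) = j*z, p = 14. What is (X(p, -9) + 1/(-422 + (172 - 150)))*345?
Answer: -3477669/80 ≈ -43471.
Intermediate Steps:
(X(p, -9) + 1/(-422 + (172 - 150)))*345 = (-9*14 + 1/(-422 + (172 - 150)))*345 = (-126 + 1/(-422 + 22))*345 = (-126 + 1/(-400))*345 = (-126 - 1/400)*345 = -50401/400*345 = -3477669/80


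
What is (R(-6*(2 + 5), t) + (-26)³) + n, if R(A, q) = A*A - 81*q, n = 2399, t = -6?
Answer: -12927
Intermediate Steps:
R(A, q) = A² - 81*q
(R(-6*(2 + 5), t) + (-26)³) + n = (((-6*(2 + 5))² - 81*(-6)) + (-26)³) + 2399 = (((-6*7)² + 486) - 17576) + 2399 = (((-42)² + 486) - 17576) + 2399 = ((1764 + 486) - 17576) + 2399 = (2250 - 17576) + 2399 = -15326 + 2399 = -12927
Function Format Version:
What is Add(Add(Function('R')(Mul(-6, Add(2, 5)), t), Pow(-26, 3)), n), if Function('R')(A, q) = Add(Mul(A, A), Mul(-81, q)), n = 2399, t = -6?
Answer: -12927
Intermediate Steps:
Function('R')(A, q) = Add(Pow(A, 2), Mul(-81, q))
Add(Add(Function('R')(Mul(-6, Add(2, 5)), t), Pow(-26, 3)), n) = Add(Add(Add(Pow(Mul(-6, Add(2, 5)), 2), Mul(-81, -6)), Pow(-26, 3)), 2399) = Add(Add(Add(Pow(Mul(-6, 7), 2), 486), -17576), 2399) = Add(Add(Add(Pow(-42, 2), 486), -17576), 2399) = Add(Add(Add(1764, 486), -17576), 2399) = Add(Add(2250, -17576), 2399) = Add(-15326, 2399) = -12927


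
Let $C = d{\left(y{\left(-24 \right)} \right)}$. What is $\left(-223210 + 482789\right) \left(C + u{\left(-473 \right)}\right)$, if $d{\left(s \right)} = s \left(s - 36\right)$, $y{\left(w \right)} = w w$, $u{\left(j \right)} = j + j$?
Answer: $80493890426$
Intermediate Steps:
$u{\left(j \right)} = 2 j$
$y{\left(w \right)} = w^{2}$
$d{\left(s \right)} = s \left(-36 + s\right)$ ($d{\left(s \right)} = s \left(s - 36\right) = s \left(-36 + s\right)$)
$C = 311040$ ($C = \left(-24\right)^{2} \left(-36 + \left(-24\right)^{2}\right) = 576 \left(-36 + 576\right) = 576 \cdot 540 = 311040$)
$\left(-223210 + 482789\right) \left(C + u{\left(-473 \right)}\right) = \left(-223210 + 482789\right) \left(311040 + 2 \left(-473\right)\right) = 259579 \left(311040 - 946\right) = 259579 \cdot 310094 = 80493890426$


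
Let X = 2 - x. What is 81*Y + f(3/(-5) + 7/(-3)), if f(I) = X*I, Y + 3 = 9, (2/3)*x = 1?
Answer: 7268/15 ≈ 484.53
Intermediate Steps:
x = 3/2 (x = (3/2)*1 = 3/2 ≈ 1.5000)
Y = 6 (Y = -3 + 9 = 6)
X = 1/2 (X = 2 - 1*3/2 = 2 - 3/2 = 1/2 ≈ 0.50000)
f(I) = I/2
81*Y + f(3/(-5) + 7/(-3)) = 81*6 + (3/(-5) + 7/(-3))/2 = 486 + (3*(-1/5) + 7*(-1/3))/2 = 486 + (-3/5 - 7/3)/2 = 486 + (1/2)*(-44/15) = 486 - 22/15 = 7268/15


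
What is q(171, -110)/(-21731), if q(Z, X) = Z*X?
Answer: 18810/21731 ≈ 0.86558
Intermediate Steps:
q(Z, X) = X*Z
q(171, -110)/(-21731) = -110*171/(-21731) = -18810*(-1/21731) = 18810/21731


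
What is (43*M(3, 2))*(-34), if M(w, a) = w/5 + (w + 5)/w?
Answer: -71638/15 ≈ -4775.9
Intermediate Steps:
M(w, a) = w/5 + (5 + w)/w (M(w, a) = w*(⅕) + (5 + w)/w = w/5 + (5 + w)/w)
(43*M(3, 2))*(-34) = (43*(1 + 5/3 + (⅕)*3))*(-34) = (43*(1 + 5*(⅓) + ⅗))*(-34) = (43*(1 + 5/3 + ⅗))*(-34) = (43*(49/15))*(-34) = (2107/15)*(-34) = -71638/15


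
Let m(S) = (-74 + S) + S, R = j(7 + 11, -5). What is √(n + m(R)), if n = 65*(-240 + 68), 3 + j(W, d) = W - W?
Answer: 2*I*√2815 ≈ 106.11*I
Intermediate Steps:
j(W, d) = -3 (j(W, d) = -3 + (W - W) = -3 + 0 = -3)
R = -3
m(S) = -74 + 2*S
n = -11180 (n = 65*(-172) = -11180)
√(n + m(R)) = √(-11180 + (-74 + 2*(-3))) = √(-11180 + (-74 - 6)) = √(-11180 - 80) = √(-11260) = 2*I*√2815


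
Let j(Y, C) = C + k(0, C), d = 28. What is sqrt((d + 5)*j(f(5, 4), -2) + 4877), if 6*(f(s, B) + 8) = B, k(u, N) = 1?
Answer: 2*sqrt(1211) ≈ 69.599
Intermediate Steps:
f(s, B) = -8 + B/6
j(Y, C) = 1 + C (j(Y, C) = C + 1 = 1 + C)
sqrt((d + 5)*j(f(5, 4), -2) + 4877) = sqrt((28 + 5)*(1 - 2) + 4877) = sqrt(33*(-1) + 4877) = sqrt(-33 + 4877) = sqrt(4844) = 2*sqrt(1211)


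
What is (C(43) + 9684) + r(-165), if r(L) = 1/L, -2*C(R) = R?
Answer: 3188623/330 ≈ 9662.5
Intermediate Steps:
C(R) = -R/2
(C(43) + 9684) + r(-165) = (-1/2*43 + 9684) + 1/(-165) = (-43/2 + 9684) - 1/165 = 19325/2 - 1/165 = 3188623/330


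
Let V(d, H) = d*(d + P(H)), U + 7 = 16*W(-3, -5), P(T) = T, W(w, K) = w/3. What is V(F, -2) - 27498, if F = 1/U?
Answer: -14546395/529 ≈ -27498.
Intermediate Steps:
W(w, K) = w/3 (W(w, K) = w*(1/3) = w/3)
U = -23 (U = -7 + 16*((1/3)*(-3)) = -7 + 16*(-1) = -7 - 16 = -23)
F = -1/23 (F = 1/(-23) = -1/23 ≈ -0.043478)
V(d, H) = d*(H + d) (V(d, H) = d*(d + H) = d*(H + d))
V(F, -2) - 27498 = -(-2 - 1/23)/23 - 27498 = -1/23*(-47/23) - 27498 = 47/529 - 27498 = -14546395/529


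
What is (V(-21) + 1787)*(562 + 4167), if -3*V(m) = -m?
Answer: 8417620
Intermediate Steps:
V(m) = m/3 (V(m) = -(-1)*m/3 = m/3)
(V(-21) + 1787)*(562 + 4167) = ((⅓)*(-21) + 1787)*(562 + 4167) = (-7 + 1787)*4729 = 1780*4729 = 8417620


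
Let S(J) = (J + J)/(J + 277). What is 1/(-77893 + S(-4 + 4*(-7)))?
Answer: -245/19083849 ≈ -1.2838e-5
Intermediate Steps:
S(J) = 2*J/(277 + J) (S(J) = (2*J)/(277 + J) = 2*J/(277 + J))
1/(-77893 + S(-4 + 4*(-7))) = 1/(-77893 + 2*(-4 + 4*(-7))/(277 + (-4 + 4*(-7)))) = 1/(-77893 + 2*(-4 - 28)/(277 + (-4 - 28))) = 1/(-77893 + 2*(-32)/(277 - 32)) = 1/(-77893 + 2*(-32)/245) = 1/(-77893 + 2*(-32)*(1/245)) = 1/(-77893 - 64/245) = 1/(-19083849/245) = -245/19083849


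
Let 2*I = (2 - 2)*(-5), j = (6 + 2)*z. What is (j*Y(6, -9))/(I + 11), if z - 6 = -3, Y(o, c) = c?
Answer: -216/11 ≈ -19.636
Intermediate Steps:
z = 3 (z = 6 - 3 = 3)
j = 24 (j = (6 + 2)*3 = 8*3 = 24)
I = 0 (I = ((2 - 2)*(-5))/2 = (0*(-5))/2 = (½)*0 = 0)
(j*Y(6, -9))/(I + 11) = (24*(-9))/(0 + 11) = -216/11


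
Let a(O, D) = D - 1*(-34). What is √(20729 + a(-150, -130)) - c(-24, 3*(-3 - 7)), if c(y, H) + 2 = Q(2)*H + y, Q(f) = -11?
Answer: -304 + √20633 ≈ -160.36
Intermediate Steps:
a(O, D) = 34 + D (a(O, D) = D + 34 = 34 + D)
c(y, H) = -2 + y - 11*H (c(y, H) = -2 + (-11*H + y) = -2 + (y - 11*H) = -2 + y - 11*H)
√(20729 + a(-150, -130)) - c(-24, 3*(-3 - 7)) = √(20729 + (34 - 130)) - (-2 - 24 - 33*(-3 - 7)) = √(20729 - 96) - (-2 - 24 - 33*(-10)) = √20633 - (-2 - 24 - 11*(-30)) = √20633 - (-2 - 24 + 330) = √20633 - 1*304 = √20633 - 304 = -304 + √20633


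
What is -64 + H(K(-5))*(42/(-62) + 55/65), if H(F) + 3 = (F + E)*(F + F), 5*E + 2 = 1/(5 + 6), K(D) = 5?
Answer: -251412/4433 ≈ -56.714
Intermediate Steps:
E = -21/55 (E = -2/5 + 1/(5*(5 + 6)) = -2/5 + (1/5)/11 = -2/5 + (1/5)*(1/11) = -2/5 + 1/55 = -21/55 ≈ -0.38182)
H(F) = -3 + 2*F*(-21/55 + F) (H(F) = -3 + (F - 21/55)*(F + F) = -3 + (-21/55 + F)*(2*F) = -3 + 2*F*(-21/55 + F))
-64 + H(K(-5))*(42/(-62) + 55/65) = -64 + (-3 + 2*5**2 - 42/55*5)*(42/(-62) + 55/65) = -64 + (-3 + 2*25 - 42/11)*(42*(-1/62) + 55*(1/65)) = -64 + (-3 + 50 - 42/11)*(-21/31 + 11/13) = -64 + (475/11)*(68/403) = -64 + 32300/4433 = -251412/4433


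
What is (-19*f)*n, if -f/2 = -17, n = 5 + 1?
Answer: -3876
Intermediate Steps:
n = 6
f = 34 (f = -2*(-17) = 34)
(-19*f)*n = -19*34*6 = -646*6 = -3876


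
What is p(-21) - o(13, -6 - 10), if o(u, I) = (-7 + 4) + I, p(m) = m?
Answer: -2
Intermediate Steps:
o(u, I) = -3 + I
p(-21) - o(13, -6 - 10) = -21 - (-3 + (-6 - 10)) = -21 - (-3 - 16) = -21 - 1*(-19) = -21 + 19 = -2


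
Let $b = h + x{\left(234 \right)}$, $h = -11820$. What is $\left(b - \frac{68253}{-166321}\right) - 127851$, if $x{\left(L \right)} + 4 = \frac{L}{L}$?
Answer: $- \frac{23230651101}{166321} \approx -1.3967 \cdot 10^{5}$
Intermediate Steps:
$x{\left(L \right)} = -3$ ($x{\left(L \right)} = -4 + \frac{L}{L} = -4 + 1 = -3$)
$b = -11823$ ($b = -11820 - 3 = -11823$)
$\left(b - \frac{68253}{-166321}\right) - 127851 = \left(-11823 - \frac{68253}{-166321}\right) - 127851 = \left(-11823 - - \frac{68253}{166321}\right) - 127851 = \left(-11823 + \frac{68253}{166321}\right) - 127851 = - \frac{1966344930}{166321} - 127851 = - \frac{23230651101}{166321}$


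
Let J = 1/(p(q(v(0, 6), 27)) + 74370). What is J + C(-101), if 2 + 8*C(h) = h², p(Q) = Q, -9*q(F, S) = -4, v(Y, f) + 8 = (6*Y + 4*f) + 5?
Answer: 3413268769/2677336 ≈ 1274.9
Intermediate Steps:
v(Y, f) = -3 + 4*f + 6*Y (v(Y, f) = -8 + ((6*Y + 4*f) + 5) = -8 + ((4*f + 6*Y) + 5) = -8 + (5 + 4*f + 6*Y) = -3 + 4*f + 6*Y)
q(F, S) = 4/9 (q(F, S) = -⅑*(-4) = 4/9)
C(h) = -¼ + h²/8
J = 9/669334 (J = 1/(4/9 + 74370) = 1/(669334/9) = 9/669334 ≈ 1.3446e-5)
J + C(-101) = 9/669334 + (-¼ + (⅛)*(-101)²) = 9/669334 + (-¼ + (⅛)*10201) = 9/669334 + (-¼ + 10201/8) = 9/669334 + 10199/8 = 3413268769/2677336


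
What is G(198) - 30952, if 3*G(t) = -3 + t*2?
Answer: -30821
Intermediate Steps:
G(t) = -1 + 2*t/3 (G(t) = (-3 + t*2)/3 = (-3 + 2*t)/3 = -1 + 2*t/3)
G(198) - 30952 = (-1 + (⅔)*198) - 30952 = (-1 + 132) - 30952 = 131 - 30952 = -30821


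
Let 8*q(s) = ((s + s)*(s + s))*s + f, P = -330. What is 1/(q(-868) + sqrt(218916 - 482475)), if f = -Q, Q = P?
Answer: -5231775596/1710717242935539145 - 16*I*sqrt(263559)/1710717242935539145 ≈ -3.0582e-9 - 4.8015e-15*I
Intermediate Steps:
Q = -330
f = 330 (f = -1*(-330) = 330)
q(s) = 165/4 + s**3/2 (q(s) = (((s + s)*(s + s))*s + 330)/8 = (((2*s)*(2*s))*s + 330)/8 = ((4*s**2)*s + 330)/8 = (4*s**3 + 330)/8 = (330 + 4*s**3)/8 = 165/4 + s**3/2)
1/(q(-868) + sqrt(218916 - 482475)) = 1/((165/4 + (1/2)*(-868)**3) + sqrt(218916 - 482475)) = 1/((165/4 + (1/2)*(-653972032)) + sqrt(-263559)) = 1/((165/4 - 326986016) + I*sqrt(263559)) = 1/(-1307943899/4 + I*sqrt(263559))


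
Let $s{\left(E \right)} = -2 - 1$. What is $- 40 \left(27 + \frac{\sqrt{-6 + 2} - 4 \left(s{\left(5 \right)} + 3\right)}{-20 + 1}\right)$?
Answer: $-1080 + \frac{80 i}{19} \approx -1080.0 + 4.2105 i$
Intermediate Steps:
$s{\left(E \right)} = -3$
$- 40 \left(27 + \frac{\sqrt{-6 + 2} - 4 \left(s{\left(5 \right)} + 3\right)}{-20 + 1}\right) = - 40 \left(27 + \frac{\sqrt{-6 + 2} - 4 \left(-3 + 3\right)}{-20 + 1}\right) = - 40 \left(27 + \frac{\sqrt{-4} - 0}{-19}\right) = - 40 \left(27 + \left(2 i + 0\right) \left(- \frac{1}{19}\right)\right) = - 40 \left(27 + 2 i \left(- \frac{1}{19}\right)\right) = - 40 \left(27 - \frac{2 i}{19}\right) = -1080 + \frac{80 i}{19}$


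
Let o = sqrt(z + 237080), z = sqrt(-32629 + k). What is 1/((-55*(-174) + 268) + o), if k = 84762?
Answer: 1/(9838 + sqrt(237080 + sqrt(52133))) ≈ 9.6851e-5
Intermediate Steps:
z = sqrt(52133) (z = sqrt(-32629 + 84762) = sqrt(52133) ≈ 228.33)
o = sqrt(237080 + sqrt(52133)) (o = sqrt(sqrt(52133) + 237080) = sqrt(237080 + sqrt(52133)) ≈ 487.14)
1/((-55*(-174) + 268) + o) = 1/((-55*(-174) + 268) + sqrt(237080 + sqrt(52133))) = 1/((9570 + 268) + sqrt(237080 + sqrt(52133))) = 1/(9838 + sqrt(237080 + sqrt(52133)))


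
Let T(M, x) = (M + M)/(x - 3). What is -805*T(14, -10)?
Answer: 22540/13 ≈ 1733.8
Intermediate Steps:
T(M, x) = 2*M/(-3 + x) (T(M, x) = (2*M)/(-3 + x) = 2*M/(-3 + x))
-805*T(14, -10) = -1610*14/(-3 - 10) = -1610*14/(-13) = -1610*14*(-1)/13 = -805*(-28/13) = 22540/13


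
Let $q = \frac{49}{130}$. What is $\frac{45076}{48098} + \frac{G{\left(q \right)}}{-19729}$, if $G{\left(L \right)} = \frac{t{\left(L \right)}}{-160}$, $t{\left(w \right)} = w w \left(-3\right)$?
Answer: $\frac{1202339380983053}{1282947197584000} \approx 0.93717$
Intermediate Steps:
$q = \frac{49}{130}$ ($q = 49 \cdot \frac{1}{130} = \frac{49}{130} \approx 0.37692$)
$t{\left(w \right)} = - 3 w^{2}$ ($t{\left(w \right)} = w^{2} \left(-3\right) = - 3 w^{2}$)
$G{\left(L \right)} = \frac{3 L^{2}}{160}$ ($G{\left(L \right)} = \frac{\left(-3\right) L^{2}}{-160} = - 3 L^{2} \left(- \frac{1}{160}\right) = \frac{3 L^{2}}{160}$)
$\frac{45076}{48098} + \frac{G{\left(q \right)}}{-19729} = \frac{45076}{48098} + \frac{\frac{3}{160} \left(\frac{49}{130}\right)^{2}}{-19729} = 45076 \cdot \frac{1}{48098} + \frac{3}{160} \cdot \frac{2401}{16900} \left(- \frac{1}{19729}\right) = \frac{22538}{24049} + \frac{7203}{2704000} \left(- \frac{1}{19729}\right) = \frac{22538}{24049} - \frac{7203}{53347216000} = \frac{1202339380983053}{1282947197584000}$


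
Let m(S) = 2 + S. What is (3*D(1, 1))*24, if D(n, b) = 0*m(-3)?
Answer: 0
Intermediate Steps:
D(n, b) = 0 (D(n, b) = 0*(2 - 3) = 0*(-1) = 0)
(3*D(1, 1))*24 = (3*0)*24 = 0*24 = 0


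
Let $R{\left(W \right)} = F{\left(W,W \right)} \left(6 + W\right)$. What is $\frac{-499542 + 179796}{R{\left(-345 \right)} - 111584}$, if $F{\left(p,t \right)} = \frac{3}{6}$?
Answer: $\frac{639492}{223507} \approx 2.8612$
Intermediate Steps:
$F{\left(p,t \right)} = \frac{1}{2}$ ($F{\left(p,t \right)} = 3 \cdot \frac{1}{6} = \frac{1}{2}$)
$R{\left(W \right)} = 3 + \frac{W}{2}$ ($R{\left(W \right)} = \frac{6 + W}{2} = 3 + \frac{W}{2}$)
$\frac{-499542 + 179796}{R{\left(-345 \right)} - 111584} = \frac{-499542 + 179796}{\left(3 + \frac{1}{2} \left(-345\right)\right) - 111584} = - \frac{319746}{\left(3 - \frac{345}{2}\right) - 111584} = - \frac{319746}{- \frac{339}{2} - 111584} = - \frac{319746}{- \frac{223507}{2}} = \left(-319746\right) \left(- \frac{2}{223507}\right) = \frac{639492}{223507}$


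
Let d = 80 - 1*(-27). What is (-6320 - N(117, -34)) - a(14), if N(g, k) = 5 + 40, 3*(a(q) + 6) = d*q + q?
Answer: -6863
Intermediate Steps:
d = 107 (d = 80 + 27 = 107)
a(q) = -6 + 36*q (a(q) = -6 + (107*q + q)/3 = -6 + (108*q)/3 = -6 + 36*q)
N(g, k) = 45
(-6320 - N(117, -34)) - a(14) = (-6320 - 1*45) - (-6 + 36*14) = (-6320 - 45) - (-6 + 504) = -6365 - 1*498 = -6365 - 498 = -6863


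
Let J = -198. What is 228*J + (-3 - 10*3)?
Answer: -45177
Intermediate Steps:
228*J + (-3 - 10*3) = 228*(-198) + (-3 - 10*3) = -45144 + (-3 - 30) = -45144 - 33 = -45177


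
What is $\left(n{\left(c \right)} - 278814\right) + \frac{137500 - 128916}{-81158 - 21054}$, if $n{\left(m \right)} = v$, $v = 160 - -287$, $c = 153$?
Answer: $- \frac{7113114097}{25553} \approx -2.7837 \cdot 10^{5}$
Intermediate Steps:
$v = 447$ ($v = 160 + 287 = 447$)
$n{\left(m \right)} = 447$
$\left(n{\left(c \right)} - 278814\right) + \frac{137500 - 128916}{-81158 - 21054} = \left(447 - 278814\right) + \frac{137500 - 128916}{-81158 - 21054} = \left(447 - 278814\right) + \frac{8584}{-102212} = -278367 + 8584 \left(- \frac{1}{102212}\right) = -278367 - \frac{2146}{25553} = - \frac{7113114097}{25553}$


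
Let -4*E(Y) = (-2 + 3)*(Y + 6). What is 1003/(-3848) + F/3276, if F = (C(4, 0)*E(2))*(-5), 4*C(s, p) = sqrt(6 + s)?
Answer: -1003/3848 + 5*sqrt(10)/6552 ≈ -0.25824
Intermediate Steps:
E(Y) = -3/2 - Y/4 (E(Y) = -(-2 + 3)*(Y + 6)/4 = -(6 + Y)/4 = -3/2 - Y/4)
C(s, p) = sqrt(6 + s)/4
F = 5*sqrt(10)/2 (F = ((sqrt(6 + 4)/4)*(-3/2 - 1/4*2))*(-5) = ((sqrt(10)/4)*(-3/2 - 1/2))*(-5) = ((sqrt(10)/4)*(-2))*(-5) = -sqrt(10)/2*(-5) = 5*sqrt(10)/2 ≈ 7.9057)
1003/(-3848) + F/3276 = 1003/(-3848) + (5*sqrt(10)/2)/3276 = 1003*(-1/3848) + (5*sqrt(10)/2)*(1/3276) = -1003/3848 + 5*sqrt(10)/6552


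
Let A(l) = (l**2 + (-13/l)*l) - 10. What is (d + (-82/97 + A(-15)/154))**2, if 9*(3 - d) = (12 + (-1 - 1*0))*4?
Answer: 9144331876/4518662841 ≈ 2.0237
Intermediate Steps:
A(l) = -23 + l**2 (A(l) = (l**2 - 13) - 10 = (-13 + l**2) - 10 = -23 + l**2)
d = -17/9 (d = 3 - (12 + (-1 - 1*0))*4/9 = 3 - (12 + (-1 + 0))*4/9 = 3 - (12 - 1)*4/9 = 3 - 11*4/9 = 3 - 1/9*44 = 3 - 44/9 = -17/9 ≈ -1.8889)
(d + (-82/97 + A(-15)/154))**2 = (-17/9 + (-82/97 + (-23 + (-15)**2)/154))**2 = (-17/9 + (-82*1/97 + (-23 + 225)*(1/154)))**2 = (-17/9 + (-82/97 + 202*(1/154)))**2 = (-17/9 + (-82/97 + 101/77))**2 = (-17/9 + 3483/7469)**2 = (-95626/67221)**2 = 9144331876/4518662841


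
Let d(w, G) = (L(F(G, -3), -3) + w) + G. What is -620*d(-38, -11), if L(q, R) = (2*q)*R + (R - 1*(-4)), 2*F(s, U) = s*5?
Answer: -72540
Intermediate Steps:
F(s, U) = 5*s/2 (F(s, U) = (s*5)/2 = (5*s)/2 = 5*s/2)
L(q, R) = 4 + R + 2*R*q (L(q, R) = 2*R*q + (R + 4) = 2*R*q + (4 + R) = 4 + R + 2*R*q)
d(w, G) = 1 + w - 14*G (d(w, G) = ((4 - 3 + 2*(-3)*(5*G/2)) + w) + G = ((4 - 3 - 15*G) + w) + G = ((1 - 15*G) + w) + G = (1 + w - 15*G) + G = 1 + w - 14*G)
-620*d(-38, -11) = -620*(1 - 38 - 14*(-11)) = -620*(1 - 38 + 154) = -620*117 = -72540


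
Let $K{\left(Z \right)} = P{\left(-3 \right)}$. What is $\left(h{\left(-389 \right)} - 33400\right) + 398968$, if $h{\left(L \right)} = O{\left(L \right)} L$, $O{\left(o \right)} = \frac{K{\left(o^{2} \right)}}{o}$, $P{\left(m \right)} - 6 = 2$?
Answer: $365576$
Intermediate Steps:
$P{\left(m \right)} = 8$ ($P{\left(m \right)} = 6 + 2 = 8$)
$K{\left(Z \right)} = 8$
$O{\left(o \right)} = \frac{8}{o}$
$h{\left(L \right)} = 8$ ($h{\left(L \right)} = \frac{8}{L} L = 8$)
$\left(h{\left(-389 \right)} - 33400\right) + 398968 = \left(8 - 33400\right) + 398968 = -33392 + 398968 = 365576$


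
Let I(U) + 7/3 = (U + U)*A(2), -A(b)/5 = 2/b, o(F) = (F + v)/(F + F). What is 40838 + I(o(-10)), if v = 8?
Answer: 122504/3 ≈ 40835.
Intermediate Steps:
o(F) = (8 + F)/(2*F) (o(F) = (F + 8)/(F + F) = (8 + F)/((2*F)) = (8 + F)*(1/(2*F)) = (8 + F)/(2*F))
A(b) = -10/b
I(U) = -7/3 - 10*U (I(U) = -7/3 + (U + U)*(-10/2) = -7/3 + (2*U)*(-10*½) = -7/3 + (2*U)*(-5) = -7/3 - 10*U)
40838 + I(o(-10)) = 40838 + (-7/3 - 5*(8 - 10)/(-10)) = 40838 + (-7/3 - 5*(-1)*(-2)/10) = 40838 + (-7/3 - 10*⅒) = 40838 + (-7/3 - 1) = 40838 - 10/3 = 122504/3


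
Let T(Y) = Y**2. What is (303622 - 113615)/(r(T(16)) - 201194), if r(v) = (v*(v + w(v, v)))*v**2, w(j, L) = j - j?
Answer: 190007/4294766102 ≈ 4.4242e-5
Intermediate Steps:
w(j, L) = 0
r(v) = v**4 (r(v) = (v*(v + 0))*v**2 = (v*v)*v**2 = v**2*v**2 = v**4)
(303622 - 113615)/(r(T(16)) - 201194) = (303622 - 113615)/((16**2)**4 - 201194) = 190007/(256**4 - 201194) = 190007/(4294967296 - 201194) = 190007/4294766102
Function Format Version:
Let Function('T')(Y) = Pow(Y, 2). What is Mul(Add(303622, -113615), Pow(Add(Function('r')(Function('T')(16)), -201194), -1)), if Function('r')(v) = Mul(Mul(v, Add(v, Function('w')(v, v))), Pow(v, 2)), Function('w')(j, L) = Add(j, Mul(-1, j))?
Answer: Rational(190007, 4294766102) ≈ 4.4242e-5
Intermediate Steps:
Function('w')(j, L) = 0
Function('r')(v) = Pow(v, 4) (Function('r')(v) = Mul(Mul(v, Add(v, 0)), Pow(v, 2)) = Mul(Mul(v, v), Pow(v, 2)) = Mul(Pow(v, 2), Pow(v, 2)) = Pow(v, 4))
Mul(Add(303622, -113615), Pow(Add(Function('r')(Function('T')(16)), -201194), -1)) = Mul(Add(303622, -113615), Pow(Add(Pow(Pow(16, 2), 4), -201194), -1)) = Mul(190007, Pow(Add(Pow(256, 4), -201194), -1)) = Mul(190007, Pow(Add(4294967296, -201194), -1)) = Mul(190007, Pow(4294766102, -1)) = Mul(190007, Rational(1, 4294766102)) = Rational(190007, 4294766102)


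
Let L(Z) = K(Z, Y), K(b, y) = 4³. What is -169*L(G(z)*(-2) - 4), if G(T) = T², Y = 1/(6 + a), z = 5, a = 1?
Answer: -10816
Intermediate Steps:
Y = ⅐ (Y = 1/(6 + 1) = 1/7 = ⅐ ≈ 0.14286)
K(b, y) = 64
L(Z) = 64
-169*L(G(z)*(-2) - 4) = -169*64 = -10816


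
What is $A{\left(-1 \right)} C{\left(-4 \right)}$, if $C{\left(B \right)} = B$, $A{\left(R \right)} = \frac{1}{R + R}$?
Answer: $2$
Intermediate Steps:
$A{\left(R \right)} = \frac{1}{2 R}$
$A{\left(-1 \right)} C{\left(-4 \right)} = \frac{1}{2 \left(-1\right)} \left(-4\right) = \frac{1}{2} \left(-1\right) \left(-4\right) = \left(- \frac{1}{2}\right) \left(-4\right) = 2$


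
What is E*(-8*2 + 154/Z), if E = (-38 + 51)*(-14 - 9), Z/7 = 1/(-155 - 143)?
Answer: 1965028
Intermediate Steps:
Z = -7/298 (Z = 7/(-155 - 143) = 7/(-298) = 7*(-1/298) = -7/298 ≈ -0.023490)
E = -299 (E = 13*(-23) = -299)
E*(-8*2 + 154/Z) = -299*(-8*2 + 154/(-7/298)) = -299*(-16 + 154*(-298/7)) = -299*(-16 - 6556) = -299*(-6572) = 1965028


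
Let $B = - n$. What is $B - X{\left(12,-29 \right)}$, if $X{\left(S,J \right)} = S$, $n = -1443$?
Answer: $1431$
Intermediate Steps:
$B = 1443$ ($B = \left(-1\right) \left(-1443\right) = 1443$)
$B - X{\left(12,-29 \right)} = 1443 - 12 = 1431$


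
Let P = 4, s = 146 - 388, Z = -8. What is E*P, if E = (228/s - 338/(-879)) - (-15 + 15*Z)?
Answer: 57196628/106359 ≈ 537.77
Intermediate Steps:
s = -242
E = 14299157/106359 (E = (228/(-242) - 338/(-879)) - (-15 + 15*(-8)) = (228*(-1/242) - 338*(-1/879)) - (-15 - 120) = (-114/121 + 338/879) - 1*(-135) = -59308/106359 + 135 = 14299157/106359 ≈ 134.44)
E*P = (14299157/106359)*4 = 57196628/106359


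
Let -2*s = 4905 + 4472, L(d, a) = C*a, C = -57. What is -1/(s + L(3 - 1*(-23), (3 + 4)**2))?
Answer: 2/14963 ≈ 0.00013366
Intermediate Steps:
L(d, a) = -57*a
s = -9377/2 (s = -(4905 + 4472)/2 = -1/2*9377 = -9377/2 ≈ -4688.5)
-1/(s + L(3 - 1*(-23), (3 + 4)**2)) = -1/(-9377/2 - 57*(3 + 4)**2) = -1/(-9377/2 - 57*7**2) = -1/(-9377/2 - 57*49) = -1/(-9377/2 - 2793) = -1/(-14963/2) = -1*(-2/14963) = 2/14963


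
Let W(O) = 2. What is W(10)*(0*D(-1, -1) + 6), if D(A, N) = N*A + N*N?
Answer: 12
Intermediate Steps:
D(A, N) = N² + A*N (D(A, N) = A*N + N² = N² + A*N)
W(10)*(0*D(-1, -1) + 6) = 2*(0*(-(-1 - 1)) + 6) = 2*(0*(-1*(-2)) + 6) = 2*(0*2 + 6) = 2*(0 + 6) = 2*6 = 12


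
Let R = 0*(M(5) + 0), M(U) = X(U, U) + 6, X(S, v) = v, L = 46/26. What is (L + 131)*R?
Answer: 0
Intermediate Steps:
L = 23/13 (L = 46*(1/26) = 23/13 ≈ 1.7692)
M(U) = 6 + U (M(U) = U + 6 = 6 + U)
R = 0 (R = 0*((6 + 5) + 0) = 0*(11 + 0) = 0*11 = 0)
(L + 131)*R = (23/13 + 131)*0 = (1726/13)*0 = 0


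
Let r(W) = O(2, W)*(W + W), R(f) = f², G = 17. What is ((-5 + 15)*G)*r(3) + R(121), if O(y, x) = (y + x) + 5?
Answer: 24841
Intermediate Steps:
O(y, x) = 5 + x + y (O(y, x) = (x + y) + 5 = 5 + x + y)
r(W) = 2*W*(7 + W) (r(W) = (5 + W + 2)*(W + W) = (7 + W)*(2*W) = 2*W*(7 + W))
((-5 + 15)*G)*r(3) + R(121) = ((-5 + 15)*17)*(2*3*(7 + 3)) + 121² = (10*17)*(2*3*10) + 14641 = 170*60 + 14641 = 10200 + 14641 = 24841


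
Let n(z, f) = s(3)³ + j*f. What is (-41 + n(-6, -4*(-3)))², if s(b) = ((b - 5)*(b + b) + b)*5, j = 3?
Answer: 8304676900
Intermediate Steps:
s(b) = 5*b + 10*b*(-5 + b) (s(b) = ((-5 + b)*(2*b) + b)*5 = (2*b*(-5 + b) + b)*5 = (b + 2*b*(-5 + b))*5 = 5*b + 10*b*(-5 + b))
n(z, f) = -91125 + 3*f (n(z, f) = (5*3*(-9 + 2*3))³ + 3*f = (5*3*(-9 + 6))³ + 3*f = (5*3*(-3))³ + 3*f = (-45)³ + 3*f = -91125 + 3*f)
(-41 + n(-6, -4*(-3)))² = (-41 + (-91125 + 3*(-4*(-3))))² = (-41 + (-91125 + 3*12))² = (-41 + (-91125 + 36))² = (-41 - 91089)² = (-91130)² = 8304676900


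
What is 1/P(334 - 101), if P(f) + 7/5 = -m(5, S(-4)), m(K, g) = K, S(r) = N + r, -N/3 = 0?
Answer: -5/32 ≈ -0.15625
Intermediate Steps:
N = 0 (N = -3*0 = 0)
S(r) = r (S(r) = 0 + r = r)
P(f) = -32/5 (P(f) = -7/5 - 1*5 = -7/5 - 5 = -32/5)
1/P(334 - 101) = 1/(-32/5) = -5/32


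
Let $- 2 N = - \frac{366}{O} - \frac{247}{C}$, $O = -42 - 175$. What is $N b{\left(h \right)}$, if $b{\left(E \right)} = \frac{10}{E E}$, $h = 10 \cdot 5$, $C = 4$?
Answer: $\frac{10427}{86800} \approx 0.12013$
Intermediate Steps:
$O = -217$ ($O = -42 - 175 = -217$)
$h = 50$
$b{\left(E \right)} = \frac{10}{E^{2}}$
$N = \frac{52135}{1736}$ ($N = - \frac{- \frac{366}{-217} - \frac{247}{4}}{2} = - \frac{\left(-366\right) \left(- \frac{1}{217}\right) - \frac{247}{4}}{2} = - \frac{\frac{366}{217} - \frac{247}{4}}{2} = \left(- \frac{1}{2}\right) \left(- \frac{52135}{868}\right) = \frac{52135}{1736} \approx 30.032$)
$N b{\left(h \right)} = \frac{52135 \cdot \frac{10}{2500}}{1736} = \frac{52135 \cdot 10 \cdot \frac{1}{2500}}{1736} = \frac{52135}{1736} \cdot \frac{1}{250} = \frac{10427}{86800}$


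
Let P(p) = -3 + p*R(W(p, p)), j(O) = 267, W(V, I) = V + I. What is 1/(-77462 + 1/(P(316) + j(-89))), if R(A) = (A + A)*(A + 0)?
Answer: -252436232/19554215403183 ≈ -1.2910e-5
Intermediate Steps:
W(V, I) = I + V
R(A) = 2*A² (R(A) = (2*A)*A = 2*A²)
P(p) = -3 + 8*p³ (P(p) = -3 + p*(2*(p + p)²) = -3 + p*(2*(2*p)²) = -3 + p*(2*(4*p²)) = -3 + p*(8*p²) = -3 + 8*p³)
1/(-77462 + 1/(P(316) + j(-89))) = 1/(-77462 + 1/((-3 + 8*316³) + 267)) = 1/(-77462 + 1/((-3 + 8*31554496) + 267)) = 1/(-77462 + 1/((-3 + 252435968) + 267)) = 1/(-77462 + 1/(252435965 + 267)) = 1/(-77462 + 1/252436232) = 1/(-19554215403183/252436232) = -252436232/19554215403183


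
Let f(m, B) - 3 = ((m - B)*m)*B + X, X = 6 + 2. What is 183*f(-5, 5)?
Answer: 47763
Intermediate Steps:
X = 8
f(m, B) = 11 + B*m*(m - B) (f(m, B) = 3 + (((m - B)*m)*B + 8) = 3 + ((m*(m - B))*B + 8) = 3 + (B*m*(m - B) + 8) = 3 + (8 + B*m*(m - B)) = 11 + B*m*(m - B))
183*f(-5, 5) = 183*(11 + 5*(-5)² - 1*(-5)*5²) = 183*(11 + 5*25 - 1*(-5)*25) = 183*(11 + 125 + 125) = 183*261 = 47763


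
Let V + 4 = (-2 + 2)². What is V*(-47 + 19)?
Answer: 112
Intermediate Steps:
V = -4 (V = -4 + (-2 + 2)² = -4 + 0² = -4 + 0 = -4)
V*(-47 + 19) = -4*(-47 + 19) = -4*(-28) = 112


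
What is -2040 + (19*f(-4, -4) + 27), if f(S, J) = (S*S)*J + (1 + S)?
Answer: -3286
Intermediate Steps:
f(S, J) = 1 + S + J*S**2 (f(S, J) = S**2*J + (1 + S) = J*S**2 + (1 + S) = 1 + S + J*S**2)
-2040 + (19*f(-4, -4) + 27) = -2040 + (19*(1 - 4 - 4*(-4)**2) + 27) = -2040 + (19*(1 - 4 - 4*16) + 27) = -2040 + (19*(1 - 4 - 64) + 27) = -2040 + (19*(-67) + 27) = -2040 + (-1273 + 27) = -2040 - 1246 = -3286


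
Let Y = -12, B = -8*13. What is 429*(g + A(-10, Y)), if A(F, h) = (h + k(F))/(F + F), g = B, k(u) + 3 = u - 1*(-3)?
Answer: -441441/10 ≈ -44144.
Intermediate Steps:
k(u) = u (k(u) = -3 + (u - 1*(-3)) = -3 + (u + 3) = -3 + (3 + u) = u)
B = -104
g = -104
A(F, h) = (F + h)/(2*F) (A(F, h) = (h + F)/(F + F) = (F + h)/((2*F)) = (F + h)*(1/(2*F)) = (F + h)/(2*F))
429*(g + A(-10, Y)) = 429*(-104 + (1/2)*(-10 - 12)/(-10)) = 429*(-104 + (1/2)*(-1/10)*(-22)) = 429*(-104 + 11/10) = 429*(-1029/10) = -441441/10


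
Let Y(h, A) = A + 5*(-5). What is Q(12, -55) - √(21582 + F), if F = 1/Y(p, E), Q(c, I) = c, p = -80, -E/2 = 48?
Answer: 12 - √2611421/11 ≈ -134.91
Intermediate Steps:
E = -96 (E = -2*48 = -96)
Y(h, A) = -25 + A (Y(h, A) = A - 25 = -25 + A)
F = -1/121 (F = 1/(-25 - 96) = 1/(-121) = -1/121 ≈ -0.0082645)
Q(12, -55) - √(21582 + F) = 12 - √(21582 - 1/121) = 12 - √(2611421/121) = 12 - √2611421/11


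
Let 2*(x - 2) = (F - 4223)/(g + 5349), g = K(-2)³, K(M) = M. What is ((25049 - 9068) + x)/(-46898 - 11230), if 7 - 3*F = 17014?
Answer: -28453419/103487216 ≈ -0.27495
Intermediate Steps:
F = -5669 (F = 7/3 - ⅓*17014 = 7/3 - 17014/3 = -5669)
g = -8 (g = (-2)³ = -8)
x = 5736/5341 (x = 2 + ((-5669 - 4223)/(-8 + 5349))/2 = 2 + (-9892/5341)/2 = 2 + (-9892*1/5341)/2 = 2 + (½)*(-9892/5341) = 2 - 4946/5341 = 5736/5341 ≈ 1.0740)
((25049 - 9068) + x)/(-46898 - 11230) = ((25049 - 9068) + 5736/5341)/(-46898 - 11230) = (15981 + 5736/5341)/(-58128) = (85360257/5341)*(-1/58128) = -28453419/103487216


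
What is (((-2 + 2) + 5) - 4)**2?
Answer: 1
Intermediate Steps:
(((-2 + 2) + 5) - 4)**2 = ((0 + 5) - 4)**2 = (5 - 4)**2 = 1**2 = 1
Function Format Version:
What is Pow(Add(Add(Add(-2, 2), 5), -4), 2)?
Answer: 1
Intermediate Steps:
Pow(Add(Add(Add(-2, 2), 5), -4), 2) = Pow(Add(Add(0, 5), -4), 2) = Pow(Add(5, -4), 2) = Pow(1, 2) = 1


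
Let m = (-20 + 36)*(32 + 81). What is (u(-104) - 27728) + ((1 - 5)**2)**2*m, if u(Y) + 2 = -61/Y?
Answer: 45252333/104 ≈ 4.3512e+5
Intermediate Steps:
m = 1808 (m = 16*113 = 1808)
u(Y) = -2 - 61/Y
(u(-104) - 27728) + ((1 - 5)**2)**2*m = ((-2 - 61/(-104)) - 27728) + ((1 - 5)**2)**2*1808 = ((-2 - 61*(-1/104)) - 27728) + ((-4)**2)**2*1808 = ((-2 + 61/104) - 27728) + 16**2*1808 = (-147/104 - 27728) + 256*1808 = -2883859/104 + 462848 = 45252333/104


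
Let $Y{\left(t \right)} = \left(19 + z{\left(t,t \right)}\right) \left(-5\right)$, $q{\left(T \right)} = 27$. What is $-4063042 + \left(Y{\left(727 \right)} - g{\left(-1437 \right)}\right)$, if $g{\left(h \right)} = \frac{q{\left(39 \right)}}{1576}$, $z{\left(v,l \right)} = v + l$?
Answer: $- \frac{6414961459}{1576} \approx -4.0704 \cdot 10^{6}$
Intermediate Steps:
$z{\left(v,l \right)} = l + v$
$g{\left(h \right)} = \frac{27}{1576}$
$Y{\left(t \right)} = -95 - 10 t$ ($Y{\left(t \right)} = \left(19 + \left(t + t\right)\right) \left(-5\right) = \left(19 + 2 t\right) \left(-5\right) = -95 - 10 t$)
$-4063042 + \left(Y{\left(727 \right)} - g{\left(-1437 \right)}\right) = -4063042 - \frac{11607267}{1576} = - \frac{6414961459}{1576}$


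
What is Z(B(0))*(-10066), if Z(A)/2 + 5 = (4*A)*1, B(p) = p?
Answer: 100660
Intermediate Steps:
Z(A) = -10 + 8*A (Z(A) = -10 + 2*((4*A)*1) = -10 + 2*(4*A) = -10 + 8*A)
Z(B(0))*(-10066) = (-10 + 8*0)*(-10066) = (-10 + 0)*(-10066) = -10*(-10066) = 100660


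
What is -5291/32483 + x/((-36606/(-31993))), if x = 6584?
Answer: 311003979325/54048759 ≈ 5754.1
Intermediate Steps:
-5291/32483 + x/((-36606/(-31993))) = -5291/32483 + 6584/((-36606/(-31993))) = -5291*1/32483 + 6584/((-36606*(-1/31993))) = -481/2953 + 6584/(36606/31993) = -481/2953 + 6584*(31993/36606) = -481/2953 + 105320956/18303 = 311003979325/54048759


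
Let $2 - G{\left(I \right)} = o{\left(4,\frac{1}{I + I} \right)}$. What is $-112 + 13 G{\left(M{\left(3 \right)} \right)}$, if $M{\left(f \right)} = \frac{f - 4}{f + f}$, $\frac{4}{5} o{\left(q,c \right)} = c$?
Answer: $- \frac{149}{4} \approx -37.25$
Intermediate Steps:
$o{\left(q,c \right)} = \frac{5 c}{4}$
$M{\left(f \right)} = \frac{-4 + f}{2 f}$
$G{\left(I \right)} = 2 - \frac{5}{8 I}$ ($G{\left(I \right)} = 2 - \frac{5}{4 \left(I + I\right)} = 2 - \frac{5}{4 \cdot 2 I} = 2 - \frac{5 \frac{1}{2 I}}{4} = 2 - \frac{5}{8 I}$)
$-112 + 13 G{\left(M{\left(3 \right)} \right)} = -112 + 13 \left(2 - \frac{5}{8 \frac{-4 + 3}{2 \cdot 3}}\right) = -112 + 13 \left(2 - \frac{5}{8 \cdot \frac{1}{2} \cdot \frac{1}{3} \left(-1\right)}\right) = -112 + 13 \left(2 - \frac{5}{8 \left(- \frac{1}{6}\right)}\right) = -112 + 13 \left(2 - - \frac{15}{4}\right) = -112 + 13 \left(2 + \frac{15}{4}\right) = -112 + 13 \cdot \frac{23}{4} = -112 + \frac{299}{4} = - \frac{149}{4}$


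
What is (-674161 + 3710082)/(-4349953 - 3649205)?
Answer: -3035921/7999158 ≈ -0.37953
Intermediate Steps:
(-674161 + 3710082)/(-4349953 - 3649205) = 3035921/(-7999158) = 3035921*(-1/7999158) = -3035921/7999158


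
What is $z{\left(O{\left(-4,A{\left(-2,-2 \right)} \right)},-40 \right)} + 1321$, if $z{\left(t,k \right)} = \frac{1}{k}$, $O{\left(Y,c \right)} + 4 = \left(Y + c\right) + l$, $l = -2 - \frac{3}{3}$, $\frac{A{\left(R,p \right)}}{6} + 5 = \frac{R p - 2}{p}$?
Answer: $\frac{52839}{40} \approx 1321.0$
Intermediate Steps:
$A{\left(R,p \right)} = -30 + \frac{6 \left(-2 + R p\right)}{p}$ ($A{\left(R,p \right)} = -30 + 6 \frac{R p - 2}{p} = -30 + 6 \frac{-2 + R p}{p} = -30 + \frac{6 \left(-2 + R p\right)}{p}$)
$l = -3$ ($l = -2 - 1 = -3$)
$O{\left(Y,c \right)} = -7 + Y + c$ ($O{\left(Y,c \right)} = -4 - \left(3 - Y - c\right) = -4 + \left(-3 + Y + c\right) = -7 + Y + c$)
$z{\left(O{\left(-4,A{\left(-2,-2 \right)} \right)},-40 \right)} + 1321 = \frac{1}{-40} + 1321 = - \frac{1}{40} + 1321 = \frac{52839}{40}$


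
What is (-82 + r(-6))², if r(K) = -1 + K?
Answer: 7921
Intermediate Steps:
(-82 + r(-6))² = (-82 + (-1 - 6))² = (-82 - 7)² = (-89)² = 7921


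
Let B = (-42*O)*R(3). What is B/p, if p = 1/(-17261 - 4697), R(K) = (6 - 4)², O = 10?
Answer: 36889440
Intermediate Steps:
R(K) = 4 (R(K) = 2² = 4)
B = -1680 (B = -42*10*4 = -420*4 = -1680)
p = -1/21958 (p = 1/(-21958) = -1/21958 ≈ -4.5541e-5)
B/p = -1680/(-1/21958) = -1680*(-21958) = 36889440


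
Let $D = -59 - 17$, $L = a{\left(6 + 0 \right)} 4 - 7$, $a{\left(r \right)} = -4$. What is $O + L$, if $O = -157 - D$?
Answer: $-104$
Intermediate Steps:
$L = -23$ ($L = \left(-4\right) 4 - 7 = -16 - 7 = -23$)
$D = -76$ ($D = -59 - 17 = -76$)
$O = -81$ ($O = -157 - -76 = -157 + 76 = -81$)
$O + L = -81 - 23 = -104$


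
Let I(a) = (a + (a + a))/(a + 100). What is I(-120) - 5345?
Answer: -5327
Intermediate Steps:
I(a) = 3*a/(100 + a) (I(a) = (a + 2*a)/(100 + a) = (3*a)/(100 + a) = 3*a/(100 + a))
I(-120) - 5345 = 3*(-120)/(100 - 120) - 5345 = 3*(-120)/(-20) - 5345 = 3*(-120)*(-1/20) - 5345 = 18 - 5345 = -5327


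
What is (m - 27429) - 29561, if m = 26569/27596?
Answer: -1572669471/27596 ≈ -56989.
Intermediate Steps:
m = 26569/27596 (m = 26569*(1/27596) = 26569/27596 ≈ 0.96278)
(m - 27429) - 29561 = (26569/27596 - 27429) - 29561 = -756904115/27596 - 29561 = -1572669471/27596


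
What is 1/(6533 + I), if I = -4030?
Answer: 1/2503 ≈ 0.00039952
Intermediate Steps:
1/(6533 + I) = 1/(6533 - 4030) = 1/2503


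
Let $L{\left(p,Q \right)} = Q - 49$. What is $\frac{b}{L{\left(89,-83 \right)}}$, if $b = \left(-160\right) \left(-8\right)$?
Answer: $- \frac{320}{33} \approx -9.697$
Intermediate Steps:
$L{\left(p,Q \right)} = -49 + Q$
$b = 1280$
$\frac{b}{L{\left(89,-83 \right)}} = \frac{1280}{-49 - 83} = \frac{1280}{-132} = 1280 \left(- \frac{1}{132}\right) = - \frac{320}{33}$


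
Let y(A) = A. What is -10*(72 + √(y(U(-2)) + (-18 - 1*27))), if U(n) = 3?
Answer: -720 - 10*I*√42 ≈ -720.0 - 64.807*I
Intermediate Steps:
-10*(72 + √(y(U(-2)) + (-18 - 1*27))) = -10*(72 + √(3 + (-18 - 1*27))) = -10*(72 + √(3 + (-18 - 27))) = -10*(72 + √(3 - 45)) = -10*(72 + √(-42)) = -10*(72 + I*√42) = -720 - 10*I*√42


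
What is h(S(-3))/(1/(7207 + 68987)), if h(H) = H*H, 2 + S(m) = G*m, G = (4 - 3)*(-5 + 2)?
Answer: 3733506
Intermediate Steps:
G = -3 (G = 1*(-3) = -3)
S(m) = -2 - 3*m
h(H) = H²
h(S(-3))/(1/(7207 + 68987)) = (-2 - 3*(-3))²/(1/(7207 + 68987)) = (-2 + 9)²/(1/76194) = 7²/(1/76194) = 49*76194 = 3733506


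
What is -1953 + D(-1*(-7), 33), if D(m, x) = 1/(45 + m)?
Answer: -101555/52 ≈ -1953.0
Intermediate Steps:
-1953 + D(-1*(-7), 33) = -1953 + 1/(45 - 1*(-7)) = -1953 + 1/(45 + 7) = -1953 + 1/52 = -101555/52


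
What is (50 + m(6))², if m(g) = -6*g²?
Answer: 27556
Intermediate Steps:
(50 + m(6))² = (50 - 6*6²)² = (50 - 6*36)² = (50 - 216)² = (-166)² = 27556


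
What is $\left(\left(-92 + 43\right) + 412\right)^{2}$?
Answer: $131769$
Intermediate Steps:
$\left(\left(-92 + 43\right) + 412\right)^{2} = \left(-49 + 412\right)^{2} = 363^{2} = 131769$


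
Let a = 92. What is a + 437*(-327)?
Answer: -142807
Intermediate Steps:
a + 437*(-327) = 92 + 437*(-327) = 92 - 142899 = -142807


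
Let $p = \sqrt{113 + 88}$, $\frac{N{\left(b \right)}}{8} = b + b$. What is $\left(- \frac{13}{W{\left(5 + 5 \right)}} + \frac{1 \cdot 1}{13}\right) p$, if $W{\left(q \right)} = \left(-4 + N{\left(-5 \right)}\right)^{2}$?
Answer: $\frac{6887 \sqrt{201}}{91728} \approx 1.0645$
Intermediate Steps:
$N{\left(b \right)} = 16 b$ ($N{\left(b \right)} = 8 \left(b + b\right) = 8 \cdot 2 b = 16 b$)
$W{\left(q \right)} = 7056$ ($W{\left(q \right)} = \left(-4 + 16 \left(-5\right)\right)^{2} = \left(-4 - 80\right)^{2} = \left(-84\right)^{2} = 7056$)
$p = \sqrt{201} \approx 14.177$
$\left(- \frac{13}{W{\left(5 + 5 \right)}} + \frac{1 \cdot 1}{13}\right) p = \left(- \frac{13}{7056} + \frac{1 \cdot 1}{13}\right) \sqrt{201} = \left(\left(-13\right) \frac{1}{7056} + 1 \cdot \frac{1}{13}\right) \sqrt{201} = \left(- \frac{13}{7056} + \frac{1}{13}\right) \sqrt{201} = \frac{6887 \sqrt{201}}{91728}$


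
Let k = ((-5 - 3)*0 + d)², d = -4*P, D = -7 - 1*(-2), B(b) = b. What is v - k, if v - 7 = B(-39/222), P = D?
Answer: -29095/74 ≈ -393.18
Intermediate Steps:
D = -5 (D = -7 + 2 = -5)
P = -5
d = 20 (d = -4*(-5) = 20)
v = 505/74 (v = 7 - 39/222 = 7 - 39*1/222 = 7 - 13/74 = 505/74 ≈ 6.8243)
k = 400 (k = ((-5 - 3)*0 + 20)² = (-8*0 + 20)² = (0 + 20)² = 20² = 400)
v - k = 505/74 - 1*400 = 505/74 - 400 = -29095/74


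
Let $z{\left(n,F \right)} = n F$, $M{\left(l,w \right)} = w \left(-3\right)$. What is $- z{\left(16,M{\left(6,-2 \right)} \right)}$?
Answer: $-96$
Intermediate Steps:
$M{\left(l,w \right)} = - 3 w$
$z{\left(n,F \right)} = F n$
$- z{\left(16,M{\left(6,-2 \right)} \right)} = - \left(-3\right) \left(-2\right) 16 = - 6 \cdot 16 = \left(-1\right) 96 = -96$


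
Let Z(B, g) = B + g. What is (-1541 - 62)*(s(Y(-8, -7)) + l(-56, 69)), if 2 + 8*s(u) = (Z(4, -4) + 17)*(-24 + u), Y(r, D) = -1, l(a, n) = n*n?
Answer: -60370583/8 ≈ -7.5463e+6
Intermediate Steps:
l(a, n) = n**2
s(u) = -205/4 + 17*u/8 (s(u) = -1/4 + (((4 - 4) + 17)*(-24 + u))/8 = -1/4 + ((0 + 17)*(-24 + u))/8 = -1/4 + (17*(-24 + u))/8 = -1/4 + (-408 + 17*u)/8 = -1/4 + (-51 + 17*u/8) = -205/4 + 17*u/8)
(-1541 - 62)*(s(Y(-8, -7)) + l(-56, 69)) = (-1541 - 62)*((-205/4 + (17/8)*(-1)) + 69**2) = -1603*((-205/4 - 17/8) + 4761) = -1603*(-427/8 + 4761) = -1603*37661/8 = -60370583/8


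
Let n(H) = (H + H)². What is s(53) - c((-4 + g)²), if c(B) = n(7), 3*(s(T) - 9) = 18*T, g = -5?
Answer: 131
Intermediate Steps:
n(H) = 4*H² (n(H) = (2*H)² = 4*H²)
s(T) = 9 + 6*T (s(T) = 9 + (18*T)/3 = 9 + 6*T)
c(B) = 196 (c(B) = 4*7² = 4*49 = 196)
s(53) - c((-4 + g)²) = (9 + 6*53) - 1*196 = (9 + 318) - 196 = 327 - 196 = 131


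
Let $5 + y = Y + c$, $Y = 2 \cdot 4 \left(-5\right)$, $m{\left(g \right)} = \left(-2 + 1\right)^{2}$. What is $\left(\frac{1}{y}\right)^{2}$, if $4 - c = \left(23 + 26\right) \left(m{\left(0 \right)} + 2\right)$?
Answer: $\frac{1}{35344} \approx 2.8293 \cdot 10^{-5}$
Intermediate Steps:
$m{\left(g \right)} = 1$ ($m{\left(g \right)} = \left(-1\right)^{2} = 1$)
$Y = -40$ ($Y = 8 \left(-5\right) = -40$)
$c = -143$ ($c = 4 - \left(23 + 26\right) \left(1 + 2\right) = 4 - 49 \cdot 3 = 4 - 147 = -143$)
$y = -188$ ($y = -5 - 183 = -188$)
$\left(\frac{1}{y}\right)^{2} = \left(\frac{1}{-188}\right)^{2} = \left(- \frac{1}{188}\right)^{2} = \frac{1}{35344}$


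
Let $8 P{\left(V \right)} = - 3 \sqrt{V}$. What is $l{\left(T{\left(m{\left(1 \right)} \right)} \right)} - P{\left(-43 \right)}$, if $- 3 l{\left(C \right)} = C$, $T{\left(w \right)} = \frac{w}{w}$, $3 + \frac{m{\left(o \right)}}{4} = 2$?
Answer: $- \frac{1}{3} + \frac{3 i \sqrt{43}}{8} \approx -0.33333 + 2.459 i$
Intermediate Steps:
$m{\left(o \right)} = -4$ ($m{\left(o \right)} = -12 + 4 \cdot 2 = -12 + 8 = -4$)
$T{\left(w \right)} = 1$
$l{\left(C \right)} = - \frac{C}{3}$
$P{\left(V \right)} = - \frac{3 \sqrt{V}}{8}$ ($P{\left(V \right)} = \frac{\left(-3\right) \sqrt{V}}{8} = - \frac{3 \sqrt{V}}{8}$)
$l{\left(T{\left(m{\left(1 \right)} \right)} \right)} - P{\left(-43 \right)} = \left(- \frac{1}{3}\right) 1 - - \frac{3 \sqrt{-43}}{8} = - \frac{1}{3} - - \frac{3 i \sqrt{43}}{8} = - \frac{1}{3} + \frac{3 i \sqrt{43}}{8}$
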